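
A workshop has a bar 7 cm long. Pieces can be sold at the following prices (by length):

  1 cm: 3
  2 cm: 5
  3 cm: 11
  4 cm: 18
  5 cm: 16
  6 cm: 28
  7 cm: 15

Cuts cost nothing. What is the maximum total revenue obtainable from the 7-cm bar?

Consider every possible first cut. r[k] is the best of p[i]+r[k−i] over all sellable i≤k.
r[1] = 3
r[2] = max(3+3, 5+0) = 6
r[3] = max(3+6, 5+3, 11+0) = 11
r[4] = max(3+11, 5+6, 11+3, 18+0) = 18
r[5] = max(3+18, 5+11, 11+6, 18+3, 16+0) = 21
r[6] = max(3+21, 5+18, 11+11, 18+6, 16+3, 28+0) = 28
r[7] = max(3+28, 5+21, 11+18, …, 28+3, 15+0) = 31
One optimal cutting: 6 + 1 → 28 + 3 = 31.

31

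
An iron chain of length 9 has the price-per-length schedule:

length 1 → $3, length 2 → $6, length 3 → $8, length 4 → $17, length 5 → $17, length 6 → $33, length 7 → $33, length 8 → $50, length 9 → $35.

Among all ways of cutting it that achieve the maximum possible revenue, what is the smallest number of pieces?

Let r[k] be the best obtainable value from length k. For each k, try every first piece i and keep the best of price[i] + r[k−i].
r[1] = 3
r[2] = 6  (first piece 1, then r[1]=3)
r[3] = 9  (first piece 1, then r[2]=6)
r[4] = 17
r[5] = 20  (first piece 1, then r[4]=17)
r[6] = 33
r[7] = 36  (first piece 1, then r[6]=33)
r[8] = 50
r[9] = 53  (first piece 1, then r[8]=50)
Maximum revenue is $53.
Now minimize piece count subject to staying optimal: for each k, pieces[k] = 1 + min over i with p[i]+r[k−i]=r[k] of pieces[k−i].
pieces[6] = 1
pieces[7] = 2
pieces[8] = 1
pieces[9] = 2

2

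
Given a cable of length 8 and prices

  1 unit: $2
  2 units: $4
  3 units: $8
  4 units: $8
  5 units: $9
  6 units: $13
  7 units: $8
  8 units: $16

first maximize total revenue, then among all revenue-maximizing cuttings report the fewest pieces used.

Build r[k] bottom-up: r[k] = max over allowed piece i of (p[i] + r[k−i]).
r[1] = 2
r[2] = max(2+2, 4+0) = 4
r[3] = max(2+4, 4+2, 8+0) = 8
r[4] = max(2+8, 4+4, 8+2, 8+0) = 10
r[5] = max(2+10, 4+8, 8+4, 8+2, 9+0) = 12
r[6] = max(2+12, 4+10, 8+8, 8+4, 9+2, 13+0) = 16
r[7] = max(2+16, 4+12, 8+10, …, 13+2, 8+0) = 18
r[8] = max(2+18, 4+16, 8+12, …, 8+2, 16+0) = 20
Maximum revenue is $20.
Now minimize piece count subject to staying optimal: for each k, pieces[k] = 1 + min over i with p[i]+r[k−i]=r[k] of pieces[k−i].
pieces[5] = 2
pieces[6] = 2
pieces[7] = 3
pieces[8] = 3

3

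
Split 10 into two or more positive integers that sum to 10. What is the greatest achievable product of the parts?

36

Define prod[k] = max over 1≤i<k of i · max(k−i, prod[k−i]); the inner max lets the remainder stay uncut if that's better.
Small cases: prod[2]=1, prod[3]=2.
prod[4] = 2*max(2,1) = 2*2 = 4
prod[5] = 2*max(3,2) = 2*3 = 6
prod[6] = 3*max(3,2) = 3*3 = 9
prod[7] = 2*max(5,6) = 2*6 = 12
prod[8] = 2*max(6,9) = 2*9 = 18
prod[9] = 3*max(6,9) = 3*9 = 27
prod[10] = 2*max(8,18) = 2*18 = 36
One optimal split: 3 + 3 + 2 + 2; product 3*3*2*2 = 36.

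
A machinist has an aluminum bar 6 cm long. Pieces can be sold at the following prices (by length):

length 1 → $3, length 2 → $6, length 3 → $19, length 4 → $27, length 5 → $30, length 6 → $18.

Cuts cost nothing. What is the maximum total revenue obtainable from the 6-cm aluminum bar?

38

Build best[k] bottom-up: best[k] = max over allowed piece i of (p[i] + best[k−i]).
best[1] = 3
best[2] = max(3+3, 6+0) = 6
best[3] = max(3+6, 6+3, 19+0) = 19
best[4] = max(3+19, 6+6, 19+3, 27+0) = 27
best[5] = max(3+27, 6+19, 19+6, 27+3, 30+0) = 30
best[6] = max(3+30, 6+27, 19+19, 27+6, 30+3, 18+0) = 38
One optimal cutting: 3 + 3 → $19 + $19 = $38.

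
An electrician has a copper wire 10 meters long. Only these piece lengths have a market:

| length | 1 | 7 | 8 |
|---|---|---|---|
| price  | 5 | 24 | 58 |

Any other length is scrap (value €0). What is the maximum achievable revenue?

Let best[k] be the best obtainable value from length k. For each k, try every first piece i and keep the best of price[i] + best[k−i].
best[1] = 5
best[2] = 10  (first piece 1, then best[1]=5)
best[3] = 15  (first piece 1, then best[2]=10)
best[4] = 20  (first piece 1, then best[3]=15)
best[5] = 25  (first piece 1, then best[4]=20)
best[6] = 30  (first piece 1, then best[5]=25)
best[7] = 35  (first piece 1, then best[6]=30)
best[8] = 58
best[9] = 63  (first piece 1, then best[8]=58)
best[10] = 68  (first piece 1, then best[9]=63)
One optimal cutting: 8 + 1 + 1 → €68.

68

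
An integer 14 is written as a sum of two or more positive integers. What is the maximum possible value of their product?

162

Define m[k] = max over 1≤i<k of i · max(k−i, m[k−i]); the inner max lets the remainder stay uncut if that's better.
m[2] = 1×max(1,0) = 1×1 = 1
m[3] = 1×max(2,1) = 1×2 = 2
m[4] = 2×max(2,1) = 2×2 = 4
m[5] = 2×max(3,2) = 2×3 = 6
m[6] = 3×max(3,2) = 3×3 = 9
m[7] = 2×max(5,6) = 2×6 = 12
m[8] = 2×max(6,9) = 2×9 = 18
m[9] = 3×max(6,9) = 3×9 = 27
m[10] = 2×max(8,18) = 2×18 = 36
m[11] = 2×max(9,27) = 2×27 = 54
m[12] = 3×max(9,27) = 3×27 = 81
m[13] = 2×max(11,54) = 2×54 = 108
m[14] = 2×max(12,81) = 2×81 = 162
One optimal split: 3 + 3 + 3 + 3 + 2; product 3×3×3×3×2 = 162.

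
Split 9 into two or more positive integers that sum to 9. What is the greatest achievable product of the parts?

Let P[k] be the best product for length k (with at least one cut). For each first piece i, the rest contributes max(k−i, P[k−i]).
P[2] = 1·max(1,0) = 1·1 = 1
P[3] = 1·max(2,1) = 1·2 = 2
P[4] = 2·max(2,1) = 2·2 = 4
P[5] = 2·max(3,2) = 2·3 = 6
P[6] = 3·max(3,2) = 3·3 = 9
P[7] = 2·max(5,6) = 2·6 = 12
P[8] = 2·max(6,9) = 2·9 = 18
P[9] = 3·max(6,9) = 3·9 = 27
One optimal split: 3 + 3 + 3; product 3·3·3 = 27.

27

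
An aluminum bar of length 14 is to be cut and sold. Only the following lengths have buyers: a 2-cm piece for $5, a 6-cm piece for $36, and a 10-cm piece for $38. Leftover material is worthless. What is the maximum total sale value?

Consider every possible first cut. best[k] is the best of p[i]+best[k−i] over all sellable i≤k.
best[1] = 0
best[2] = 5
best[3] = 5
best[4] = 10  (first piece 2, then best[2]=5)
best[5] = 10
best[6] = max(5+10, 36+0) = 36
best[7] = max(5+10, 36+0) = 36
best[8] = max(5+36, 36+5) = 41
best[9] = max(5+36, 36+5) = 41
best[10] = max(5+41, 36+10, 38+0) = 46
best[11] = max(5+41, 36+10, 38+0) = 46
best[12] = max(5+46, 36+36, 38+5) = 72
best[13] = max(5+46, 36+36, 38+5) = 72
best[14] = max(5+72, 36+41, 38+10) = 77
One optimal cutting: 6 + 6 + 2 → $77.

77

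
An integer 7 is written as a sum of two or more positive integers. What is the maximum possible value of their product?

12

Let g[k] be the best product for length k (with at least one cut). For each first piece i, the rest contributes max(k−i, g[k−i]).
g[2] = 1×max(1,0) = 1×1 = 1
g[3] = max(1×2, 2×1) = 2
g[4] = max(1×3, 2×2, 3×1) = 4
g[5] = max(1×4, 2×3, 3×2, 4×1) = 6
g[6] = max(1×6, 2×4, 3×3, 4×2, 5×1) = 9
g[7] = max(1×9, 2×6, 3×4, 4×3, 5×2, 6×1) = 12
One optimal split: 3 + 2 + 2; product 3×2×2 = 12.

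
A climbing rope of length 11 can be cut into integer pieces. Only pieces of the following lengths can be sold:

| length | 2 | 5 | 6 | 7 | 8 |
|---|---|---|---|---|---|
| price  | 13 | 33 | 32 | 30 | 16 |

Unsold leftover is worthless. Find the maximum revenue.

Build best[k] bottom-up: best[k] = max over allowed piece i of (p[i] + best[k−i]).
best[1] = 0
best[2] = 13
best[3] = 13
best[4] = 26  (first piece 2, then best[2]=13)
best[5] = 33
best[6] = 39  (first piece 2, then best[4]=26)
best[7] = 46  (first piece 2, then best[5]=33)
best[8] = 52  (first piece 2, then best[6]=39)
best[9] = 59  (first piece 2, then best[7]=46)
best[10] = 66  (first piece 5, then best[5]=33)
best[11] = 72  (first piece 2, then best[9]=59)
One optimal cutting: 5 + 2 + 2 + 2 → €72.

72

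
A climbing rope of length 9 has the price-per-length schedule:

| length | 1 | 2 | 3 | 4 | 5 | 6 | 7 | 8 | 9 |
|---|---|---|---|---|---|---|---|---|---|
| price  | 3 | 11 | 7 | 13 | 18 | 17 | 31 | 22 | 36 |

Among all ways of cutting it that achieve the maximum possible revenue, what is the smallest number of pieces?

Let r[k] be the best obtainable value from length k. For each k, try every first piece i and keep the best of price[i] + r[k−i].
r[1] = 3
r[2] = max(3+3, 11+0) = 11
r[3] = max(3+11, 11+3, 7+0) = 14
r[4] = max(3+14, 11+11, 7+3, 13+0) = 22
r[5] = max(3+22, 11+14, 7+11, 13+3, 18+0) = 25
r[6] = max(3+25, 11+22, 7+14, 13+11, 18+3, 17+0) = 33
r[7] = max(3+33, 11+25, 7+22, …, 17+3, 31+0) = 36
r[8] = max(3+36, 11+33, 7+25, …, 31+3, 22+0) = 44
r[9] = max(3+44, 11+36, 7+33, …, 22+3, 36+0) = 47
Maximum revenue is €47.
Now minimize piece count subject to staying optimal: for each k, pieces[k] = 1 + min over i with p[i]+r[k−i]=r[k] of pieces[k−i].
pieces[6] = 3
pieces[7] = 4
pieces[8] = 4
pieces[9] = 5

5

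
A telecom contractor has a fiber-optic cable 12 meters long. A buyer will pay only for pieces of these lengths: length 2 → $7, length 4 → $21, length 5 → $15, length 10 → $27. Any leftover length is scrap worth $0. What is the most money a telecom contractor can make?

Consider every possible first cut. best[k] is the best of p[i]+best[k−i] over all sellable i≤k.
best[1] = 0
best[2] = 7
best[3] = 7
best[4] = max(7+7, 21+0) = 21
best[5] = max(7+7, 21+0, 15+0) = 21
best[6] = max(7+21, 21+7, 15+0) = 28
best[7] = max(7+21, 21+7, 15+7) = 28
best[8] = max(7+28, 21+21, 15+7) = 42
best[9] = max(7+28, 21+21, 15+21) = 42
best[10] = max(7+42, 21+28, 15+21, 27+0) = 49
best[11] = max(7+42, 21+28, 15+28, 27+0) = 49
best[12] = max(7+49, 21+42, 15+28, 27+7) = 63
One optimal cutting: 4 + 4 + 4 → $63.

63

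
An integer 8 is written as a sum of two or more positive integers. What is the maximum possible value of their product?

Let prod[k] be the best product for length k (with at least one cut). For each first piece i, the rest contributes max(k−i, prod[k−i]).
prod[2] = 1×max(1,0) = 1×1 = 1
prod[3] = 1×max(2,1) = 1×2 = 2
prod[4] = 2×max(2,1) = 2×2 = 4
prod[5] = 2×max(3,2) = 2×3 = 6
prod[6] = 3×max(3,2) = 3×3 = 9
prod[7] = 2×max(5,6) = 2×6 = 12
prod[8] = 2×max(6,9) = 2×9 = 18
One optimal split: 3 + 3 + 2; product 3×3×2 = 18.

18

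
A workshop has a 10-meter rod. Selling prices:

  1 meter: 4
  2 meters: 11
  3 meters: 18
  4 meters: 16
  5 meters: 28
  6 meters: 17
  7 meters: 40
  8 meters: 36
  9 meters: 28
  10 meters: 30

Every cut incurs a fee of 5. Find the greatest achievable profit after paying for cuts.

53

Consider every possible first cut. v[k] is the best of p[i]+v[k−i] over all sellable i≤k, charging 5 whenever i<k.
v[1] = 4
v[2] = max(4+4-5, 11+0) = 11
v[3] = max(4+11-5, 11+4-5, 18+0) = 18
v[4] = max(4+18-5, 11+11-5, 18+4-5, 16+0) = 17
v[5] = max(4+17-5, 11+18-5, 18+11-5, 16+4-5, 28+0) = 28
v[6] = max(4+28-5, 11+17-5, 18+18-5, 16+11-5, 28+4-5, 17+0) = 31
v[7] = max(4+31-5, 11+28-5, 18+17-5, …, 17+4-5, 40+0) = 40
v[8] = max(4+40-5, 11+31-5, 18+28-5, …, 40+4-5, 36+0) = 41
v[9] = max(4+41-5, 11+40-5, 18+31-5, …, 36+4-5, 28+0) = 46
v[10] = max(4+46-5, 11+41-5, 18+40-5, …, 28+4-5, 30+0) = 53
One optimal plan: pieces 7 + 3 (1 cut) → 58 − 5 = 53.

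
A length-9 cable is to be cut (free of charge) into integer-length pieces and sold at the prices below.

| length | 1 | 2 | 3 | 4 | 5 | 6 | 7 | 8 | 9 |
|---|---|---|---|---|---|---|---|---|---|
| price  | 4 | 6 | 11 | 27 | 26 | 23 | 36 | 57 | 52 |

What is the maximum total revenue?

61

Consider every possible first cut. v[k] is the best of p[i]+v[k−i] over all sellable i≤k.
v[1] = 4
v[2] = max(4+4, 6+0) = 8
v[3] = max(4+8, 6+4, 11+0) = 12
v[4] = max(4+12, 6+8, 11+4, 27+0) = 27
v[5] = max(4+27, 6+12, 11+8, 27+4, 26+0) = 31
v[6] = max(4+31, 6+27, 11+12, 27+8, 26+4, 23+0) = 35
v[7] = max(4+35, 6+31, 11+27, …, 23+4, 36+0) = 39
v[8] = max(4+39, 6+35, 11+31, …, 36+4, 57+0) = 57
v[9] = max(4+57, 6+39, 11+35, …, 57+4, 52+0) = 61
One optimal cutting: 8 + 1 → $57 + $4 = $61.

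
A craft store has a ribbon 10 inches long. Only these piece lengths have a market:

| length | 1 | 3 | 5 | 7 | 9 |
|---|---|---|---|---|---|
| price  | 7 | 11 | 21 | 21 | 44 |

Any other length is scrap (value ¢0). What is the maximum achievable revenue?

Let r[k] be the best obtainable value from length k. For each k, try every first piece i and keep the best of price[i] + r[k−i].
r[1] = 7
r[2] = 14  (first piece 1, then r[1]=7)
r[3] = 21  (first piece 1, then r[2]=14)
r[4] = 28  (first piece 1, then r[3]=21)
r[5] = 35  (first piece 1, then r[4]=28)
r[6] = 42  (first piece 1, then r[5]=35)
r[7] = 49  (first piece 1, then r[6]=42)
r[8] = 56  (first piece 1, then r[7]=49)
r[9] = 63  (first piece 1, then r[8]=56)
r[10] = 70  (first piece 1, then r[9]=63)
One optimal cutting: 1 + 1 + 1 + 1 + 1 + 1 + 1 + 1 + 1 + 1 → ¢70.

70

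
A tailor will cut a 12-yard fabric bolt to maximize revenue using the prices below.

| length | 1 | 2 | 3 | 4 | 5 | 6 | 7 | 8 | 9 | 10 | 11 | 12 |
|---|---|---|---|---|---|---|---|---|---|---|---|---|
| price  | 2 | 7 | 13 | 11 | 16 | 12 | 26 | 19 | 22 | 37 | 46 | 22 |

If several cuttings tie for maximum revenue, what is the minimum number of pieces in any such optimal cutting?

Let r[k] be the best obtainable value from length k. For each k, try every first piece i and keep the best of price[i] + r[k−i].
r[1] = 2
r[2] = max(2+2, 7+0) = 7
r[3] = max(2+7, 7+2, 13+0) = 13
r[4] = max(2+13, 7+7, 13+2, 11+0) = 15
r[5] = max(2+15, 7+13, 13+7, 11+2, 16+0) = 20
r[6] = max(2+20, 7+15, 13+13, 11+7, 16+2, 12+0) = 26
r[7] = max(2+26, 7+20, 13+15, …, 12+2, 26+0) = 28
r[8] = max(2+28, 7+26, 13+20, …, 26+2, 19+0) = 33
r[9] = max(2+33, 7+28, 13+26, …, 19+2, 22+0) = 39
r[10] = max(2+39, 7+33, 13+28, …, 22+2, 37+0) = 41
r[11] = max(2+41, 7+39, 13+33, …, 37+2, 46+0) = 46
r[12] = max(2+46, 7+41, 13+39, …, 46+2, 22+0) = 52
Maximum revenue is $52.
Now minimize piece count subject to staying optimal: for each k, pieces[k] = 1 + min over i with p[i]+r[k−i]=r[k] of pieces[k−i].
pieces[9] = 3
pieces[10] = 4
pieces[11] = 1
pieces[12] = 4

4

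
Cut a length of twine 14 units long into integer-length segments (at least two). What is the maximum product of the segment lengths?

162

Define prod[k] = max over 1≤i<k of i · max(k−i, prod[k−i]); the inner max lets the remainder stay uncut if that's better.
prod[2] = 1*max(1,0) = 1*1 = 1
prod[3] = 1*max(2,1) = 1*2 = 2
prod[4] = 2*max(2,1) = 2*2 = 4
prod[5] = 2*max(3,2) = 2*3 = 6
prod[6] = 3*max(3,2) = 3*3 = 9
prod[7] = 2*max(5,6) = 2*6 = 12
prod[8] = 2*max(6,9) = 2*9 = 18
prod[9] = 3*max(6,9) = 3*9 = 27
prod[10] = 2*max(8,18) = 2*18 = 36
prod[11] = 2*max(9,27) = 2*27 = 54
prod[12] = 3*max(9,27) = 3*27 = 81
prod[13] = 2*max(11,54) = 2*54 = 108
prod[14] = 2*max(12,81) = 2*81 = 162
One optimal split: 3 + 3 + 3 + 3 + 2; product 3*3*3*3*2 = 162.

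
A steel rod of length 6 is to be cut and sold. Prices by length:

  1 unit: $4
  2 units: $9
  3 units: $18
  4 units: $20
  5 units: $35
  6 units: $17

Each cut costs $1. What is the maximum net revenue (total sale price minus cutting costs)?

Build net[k] bottom-up: net[k] = max over allowed piece i of (p[i] + net[k−i]) − 1 per cut.
net[1] = 4
net[2] = 9
net[3] = 18
net[4] = 21  (first piece 1, then net[3]=18)
net[5] = 35
net[6] = 38  (first piece 1, then net[5]=35)
One optimal plan: pieces 5 + 1 (1 cut) → $39 − $1 = $38.

38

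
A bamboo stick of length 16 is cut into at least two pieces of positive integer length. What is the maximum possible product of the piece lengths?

Let P[k] be the best product for length k (with at least one cut). For each first piece i, the rest contributes max(k−i, P[k−i]).
P[2] = 1·max(1,0) = 1·1 = 1
P[3] = 1·max(2,1) = 1·2 = 2
P[4] = 2·max(2,1) = 2·2 = 4
P[5] = 2·max(3,2) = 2·3 = 6
P[6] = 3·max(3,2) = 3·3 = 9
P[7] = 2·max(5,6) = 2·6 = 12
P[8] = 2·max(6,9) = 2·9 = 18
P[9] = 3·max(6,9) = 3·9 = 27
P[10] = 2·max(8,18) = 2·18 = 36
P[11] = 2·max(9,27) = 2·27 = 54
P[12] = 3·max(9,27) = 3·27 = 81
P[13] = 2·max(11,54) = 2·54 = 108
P[14] = 2·max(12,81) = 2·81 = 162
P[15] = 3·max(12,81) = 3·81 = 243
P[16] = 2·max(14,162) = 2·162 = 324
One optimal split: 3 + 3 + 3 + 3 + 2 + 2; product 3·3·3·3·2·2 = 324.

324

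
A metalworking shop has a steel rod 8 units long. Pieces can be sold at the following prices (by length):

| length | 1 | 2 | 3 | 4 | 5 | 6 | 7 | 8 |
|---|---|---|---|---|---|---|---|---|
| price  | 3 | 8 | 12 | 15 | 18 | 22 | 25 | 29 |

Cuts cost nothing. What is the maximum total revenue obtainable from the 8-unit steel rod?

Consider every possible first cut. v[k] is the best of p[i]+v[k−i] over all sellable i≤k.
v[1] = 3
v[2] = max(3+3, 8+0) = 8
v[3] = max(3+8, 8+3, 12+0) = 12
v[4] = max(3+12, 8+8, 12+3, 15+0) = 16
v[5] = max(3+16, 8+12, 12+8, 15+3, 18+0) = 20
v[6] = max(3+20, 8+16, 12+12, 15+8, 18+3, 22+0) = 24
v[7] = max(3+24, 8+20, 12+16, …, 22+3, 25+0) = 28
v[8] = max(3+28, 8+24, 12+20, …, 25+3, 29+0) = 32
One optimal cutting: 2 + 2 + 2 + 2 → $8 + $8 + $8 + $8 = $32.

32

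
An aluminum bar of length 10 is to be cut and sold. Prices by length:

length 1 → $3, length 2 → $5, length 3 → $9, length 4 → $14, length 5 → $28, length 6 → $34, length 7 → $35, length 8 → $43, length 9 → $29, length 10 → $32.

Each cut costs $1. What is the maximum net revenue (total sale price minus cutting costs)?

55

Build net[k] bottom-up: net[k] = max over allowed piece i of (p[i] + net[k−i]) − 1 per cut.
net[1] = 3
net[2] = max(3+3-1, 5+0) = 5
net[3] = max(3+5-1, 5+3-1, 9+0) = 9
net[4] = max(3+9-1, 5+5-1, 9+3-1, 14+0) = 14
net[5] = max(3+14-1, 5+9-1, 9+5-1, 14+3-1, 28+0) = 28
net[6] = max(3+28-1, 5+14-1, 9+9-1, 14+5-1, 28+3-1, 34+0) = 34
net[7] = max(3+34-1, 5+28-1, 9+14-1, …, 34+3-1, 35+0) = 36
net[8] = max(3+36-1, 5+34-1, 9+28-1, …, 35+3-1, 43+0) = 43
net[9] = max(3+43-1, 5+36-1, 9+34-1, …, 43+3-1, 29+0) = 45
net[10] = max(3+45-1, 5+43-1, 9+36-1, …, 29+3-1, 32+0) = 55
One optimal plan: pieces 5 + 5 (1 cut) → $56 − $1 = $55.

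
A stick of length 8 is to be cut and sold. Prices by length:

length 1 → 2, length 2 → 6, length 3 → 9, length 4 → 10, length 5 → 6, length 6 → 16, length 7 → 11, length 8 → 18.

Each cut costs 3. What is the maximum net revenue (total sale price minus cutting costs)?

19

Build net[k] bottom-up: net[k] = max over allowed piece i of (p[i] + net[k−i]) − 3 per cut.
net[1] = 2
net[2] = 6
net[3] = 9
net[4] = 10
net[5] = 12  (first piece 2, then net[3]=9)
net[6] = 16
net[7] = 16  (first piece 3, then net[4]=10)
net[8] = 19  (first piece 2, then net[6]=16)
One optimal plan: pieces 6 + 2 (1 cut) → 22 − 3 = 19.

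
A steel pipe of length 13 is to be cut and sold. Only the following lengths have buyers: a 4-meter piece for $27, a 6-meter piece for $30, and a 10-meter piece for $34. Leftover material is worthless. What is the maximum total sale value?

81

Let f[k] be the best obtainable value from length k. For each k, try every first piece i and keep the best of price[i] + f[k−i].
f[1] = 0
f[2] = 0
f[3] = 0
f[4] = 27
f[5] = 27
f[6] = max(27+0, 30+0) = 30
f[7] = max(27+0, 30+0) = 30
f[8] = max(27+27, 30+0) = 54
f[9] = max(27+27, 30+0) = 54
f[10] = max(27+30, 30+27, 34+0) = 57
f[11] = max(27+30, 30+27, 34+0) = 57
f[12] = max(27+54, 30+30, 34+0) = 81
f[13] = max(27+54, 30+30, 34+0) = 81
One optimal cutting: pieces 4 + 4 + 4 with 1 meter of scrap → $81.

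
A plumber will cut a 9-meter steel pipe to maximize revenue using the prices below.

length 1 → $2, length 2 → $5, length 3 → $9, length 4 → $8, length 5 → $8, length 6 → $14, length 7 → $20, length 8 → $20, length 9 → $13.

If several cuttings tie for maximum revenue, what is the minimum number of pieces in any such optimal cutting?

3

Let r[k] be the best obtainable value from length k. For each k, try every first piece i and keep the best of price[i] + r[k−i].
r[1] = 2
r[2] = max(2+2, 5+0) = 5
r[3] = max(2+5, 5+2, 9+0) = 9
r[4] = max(2+9, 5+5, 9+2, 8+0) = 11
r[5] = max(2+11, 5+9, 9+5, 8+2, 8+0) = 14
r[6] = max(2+14, 5+11, 9+9, 8+5, 8+2, 14+0) = 18
r[7] = max(2+18, 5+14, 9+11, …, 14+2, 20+0) = 20
r[8] = max(2+20, 5+18, 9+14, …, 20+2, 20+0) = 23
r[9] = max(2+23, 5+20, 9+18, …, 20+2, 13+0) = 27
Maximum revenue is $27.
Now minimize piece count subject to staying optimal: for each k, pieces[k] = 1 + min over i with p[i]+r[k−i]=r[k] of pieces[k−i].
pieces[6] = 2
pieces[7] = 1
pieces[8] = 3
pieces[9] = 3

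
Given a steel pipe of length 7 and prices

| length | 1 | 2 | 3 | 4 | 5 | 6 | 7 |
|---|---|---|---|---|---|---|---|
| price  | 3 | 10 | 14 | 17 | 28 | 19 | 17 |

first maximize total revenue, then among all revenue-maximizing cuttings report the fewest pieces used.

2

Build r[k] bottom-up: r[k] = max over allowed piece i of (p[i] + r[k−i]).
r[1] = 3
r[2] = max(3+3, 10+0) = 10
r[3] = max(3+10, 10+3, 14+0) = 14
r[4] = max(3+14, 10+10, 14+3, 17+0) = 20
r[5] = max(3+20, 10+14, 14+10, 17+3, 28+0) = 28
r[6] = max(3+28, 10+20, 14+14, 17+10, 28+3, 19+0) = 31
r[7] = max(3+31, 10+28, 14+20, …, 19+3, 17+0) = 38
Maximum revenue is $38.
Now minimize piece count subject to staying optimal: for each k, pieces[k] = 1 + min over i with p[i]+r[k−i]=r[k] of pieces[k−i].
pieces[4] = 2
pieces[5] = 1
pieces[6] = 2
pieces[7] = 2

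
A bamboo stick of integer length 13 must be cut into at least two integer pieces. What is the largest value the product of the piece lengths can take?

108

Let f[k] be the best product for length k (with at least one cut). For each first piece i, the rest contributes max(k−i, f[k−i]).
Small cases: f[2]=1, f[3]=2, f[4]=4, f[5]=6.
f[6] = 3·max(3,2) = 3·3 = 9
f[7] = 2·max(5,6) = 2·6 = 12
f[8] = 2·max(6,9) = 2·9 = 18
f[9] = 3·max(6,9) = 3·9 = 27
f[10] = 2·max(8,18) = 2·18 = 36
f[11] = 2·max(9,27) = 2·27 = 54
f[12] = 3·max(9,27) = 3·27 = 81
f[13] = 2·max(11,54) = 2·54 = 108
One optimal split: 3 + 3 + 3 + 2 + 2; product 3·3·3·2·2 = 108.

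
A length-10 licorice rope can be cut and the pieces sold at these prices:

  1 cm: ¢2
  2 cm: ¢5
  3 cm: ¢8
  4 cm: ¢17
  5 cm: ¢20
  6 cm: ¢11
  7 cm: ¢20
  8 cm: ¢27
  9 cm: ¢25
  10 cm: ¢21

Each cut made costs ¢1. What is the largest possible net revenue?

Let r[k] be the best obtainable value from length k. For each k, try every first piece i and keep the best of price[i] + r[k−i] minus the 1 cut fee when i<k.
r[1] = 2
r[2] = max(2+2-1, 5+0) = 5
r[3] = max(2+5-1, 5+2-1, 8+0) = 8
r[4] = max(2+8-1, 5+5-1, 8+2-1, 17+0) = 17
r[5] = max(2+17-1, 5+8-1, 8+5-1, 17+2-1, 20+0) = 20
r[6] = max(2+20-1, 5+17-1, 8+8-1, 17+5-1, 20+2-1, 11+0) = 21
r[7] = max(2+21-1, 5+20-1, 8+17-1, …, 11+2-1, 20+0) = 24
r[8] = max(2+24-1, 5+21-1, 8+20-1, …, 20+2-1, 27+0) = 33
r[9] = max(2+33-1, 5+24-1, 8+21-1, …, 27+2-1, 25+0) = 36
r[10] = max(2+36-1, 5+33-1, 8+24-1, …, 25+2-1, 21+0) = 39
One optimal plan: pieces 5 + 5 (1 cut) → ¢40 − ¢1 = ¢39.

39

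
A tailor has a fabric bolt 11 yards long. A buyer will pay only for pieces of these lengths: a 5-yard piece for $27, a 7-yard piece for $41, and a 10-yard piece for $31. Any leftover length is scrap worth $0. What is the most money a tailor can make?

Consider every possible first cut. f[k] is the best of p[i]+f[k−i] over all sellable i≤k.
f[1] = 0
f[2] = 0
f[3] = 0
f[4] = 0
f[5] = 27
f[6] = 27
f[7] = 41
f[8] = 41
f[9] = 41
f[10] = 54  (first piece 5, then f[5]=27)
f[11] = 54
One optimal cutting: pieces 5 + 5 with 1 yard of scrap → $54.

54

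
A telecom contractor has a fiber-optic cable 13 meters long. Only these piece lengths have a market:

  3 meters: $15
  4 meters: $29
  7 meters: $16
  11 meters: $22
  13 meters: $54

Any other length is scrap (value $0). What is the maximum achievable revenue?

87

Consider every possible first cut. f[k] is the best of p[i]+f[k−i] over all sellable i≤k.
f[1] = 0
f[2] = 0
f[3] = 15
f[4] = 29
f[5] = 29
f[6] = 30  (first piece 3, then f[3]=15)
f[7] = 44  (first piece 3, then f[4]=29)
f[8] = 58  (first piece 4, then f[4]=29)
f[9] = 58
f[10] = 59  (first piece 3, then f[7]=44)
f[11] = 73  (first piece 3, then f[8]=58)
f[12] = 87  (first piece 4, then f[8]=58)
f[13] = 87
One optimal cutting: pieces 4 + 4 + 4 with 1 meter of scrap → $87.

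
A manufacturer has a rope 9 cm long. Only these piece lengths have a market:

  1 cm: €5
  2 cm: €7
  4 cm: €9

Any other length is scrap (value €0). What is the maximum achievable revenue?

Build best[k] bottom-up: best[k] = max over allowed piece i of (p[i] + best[k−i]).
best[1] = 5
best[2] = max(5+5, 7+0) = 10
best[3] = max(5+10, 7+5) = 15
best[4] = max(5+15, 7+10, 9+0) = 20
best[5] = max(5+20, 7+15, 9+5) = 25
best[6] = max(5+25, 7+20, 9+10) = 30
best[7] = max(5+30, 7+25, 9+15) = 35
best[8] = max(5+35, 7+30, 9+20) = 40
best[9] = max(5+40, 7+35, 9+25) = 45
One optimal cutting: 1 + 1 + 1 + 1 + 1 + 1 + 1 + 1 + 1 → €45.

45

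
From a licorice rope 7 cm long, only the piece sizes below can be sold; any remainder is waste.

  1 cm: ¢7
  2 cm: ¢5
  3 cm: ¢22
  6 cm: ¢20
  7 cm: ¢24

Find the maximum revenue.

Let best[k] be the best obtainable value from length k. For each k, try every first piece i and keep the best of price[i] + best[k−i].
best[1] = 7
best[2] = max(7+7, 5+0) = 14
best[3] = max(7+14, 5+7, 22+0) = 22
best[4] = max(7+22, 5+14, 22+7) = 29
best[5] = max(7+29, 5+22, 22+14) = 36
best[6] = max(7+36, 5+29, 22+22, 20+0) = 44
best[7] = max(7+44, 5+36, 22+29, 20+7, 24+0) = 51
One optimal cutting: 3 + 3 + 1 → ¢51.

51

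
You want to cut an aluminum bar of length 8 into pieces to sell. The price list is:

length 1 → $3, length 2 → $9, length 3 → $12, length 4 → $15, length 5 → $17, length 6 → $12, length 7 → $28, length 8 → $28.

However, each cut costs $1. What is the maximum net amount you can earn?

Build v[k] bottom-up: v[k] = max over allowed piece i of (p[i] + v[k−i]) − 1 per cut.
v[1] = 3
v[2] = 9
v[3] = 12
v[4] = 17  (first piece 2, then v[2]=9)
v[5] = 20  (first piece 2, then v[3]=12)
v[6] = 25  (first piece 2, then v[4]=17)
v[7] = 28  (first piece 2, then v[5]=20)
v[8] = 33  (first piece 2, then v[6]=25)
One optimal plan: pieces 2 + 2 + 2 + 2 (3 cuts) → $36 − $3 = $33.

33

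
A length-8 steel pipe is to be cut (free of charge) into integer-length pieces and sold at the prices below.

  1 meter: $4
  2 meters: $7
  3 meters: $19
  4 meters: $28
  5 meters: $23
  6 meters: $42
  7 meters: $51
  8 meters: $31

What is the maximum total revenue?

Let v[k] be the best obtainable value from length k. For each k, try every first piece i and keep the best of price[i] + v[k−i].
v[1] = 4
v[2] = max(4+4, 7+0) = 8
v[3] = max(4+8, 7+4, 19+0) = 19
v[4] = max(4+19, 7+8, 19+4, 28+0) = 28
v[5] = max(4+28, 7+19, 19+8, 28+4, 23+0) = 32
v[6] = max(4+32, 7+28, 19+19, 28+8, 23+4, 42+0) = 42
v[7] = max(4+42, 7+32, 19+28, …, 42+4, 51+0) = 51
v[8] = max(4+51, 7+42, 19+32, …, 51+4, 31+0) = 56
One optimal cutting: 4 + 4 → $28 + $28 = $56.

56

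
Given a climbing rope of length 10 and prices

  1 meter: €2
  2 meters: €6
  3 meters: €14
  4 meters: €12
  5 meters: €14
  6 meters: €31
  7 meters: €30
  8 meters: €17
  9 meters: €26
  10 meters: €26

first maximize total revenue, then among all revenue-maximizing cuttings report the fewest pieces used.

3

Consider every possible first cut. r[k] is the best of p[i]+r[k−i] over all sellable i≤k.
r[1] = 2
r[2] = 6
r[3] = 14
r[4] = 16  (first piece 1, then r[3]=14)
r[5] = 20  (first piece 2, then r[3]=14)
r[6] = 31
r[7] = 33  (first piece 1, then r[6]=31)
r[8] = 37  (first piece 2, then r[6]=31)
r[9] = 45  (first piece 3, then r[6]=31)
r[10] = 47  (first piece 1, then r[9]=45)
Maximum revenue is €47.
Now minimize piece count subject to staying optimal: for each k, pieces[k] = 1 + min over i with p[i]+r[k−i]=r[k] of pieces[k−i].
pieces[7] = 2
pieces[8] = 2
pieces[9] = 2
pieces[10] = 3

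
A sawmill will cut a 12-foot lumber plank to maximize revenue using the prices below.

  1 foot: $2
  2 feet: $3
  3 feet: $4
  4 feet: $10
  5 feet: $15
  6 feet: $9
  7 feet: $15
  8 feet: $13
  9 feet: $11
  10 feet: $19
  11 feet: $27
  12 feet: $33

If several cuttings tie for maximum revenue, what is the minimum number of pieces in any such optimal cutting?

Consider every possible first cut. r[k] is the best of p[i]+r[k−i] over all sellable i≤k.
r[1] = 2
r[2] = 4  (first piece 1, then r[1]=2)
r[3] = 6  (first piece 1, then r[2]=4)
r[4] = 10
r[5] = 15
r[6] = 17  (first piece 1, then r[5]=15)
r[7] = 19  (first piece 1, then r[6]=17)
r[8] = 21  (first piece 1, then r[7]=19)
r[9] = 25  (first piece 4, then r[5]=15)
r[10] = 30  (first piece 5, then r[5]=15)
r[11] = 32  (first piece 1, then r[10]=30)
r[12] = 34  (first piece 1, then r[11]=32)
Maximum revenue is $34.
Now minimize piece count subject to staying optimal: for each k, pieces[k] = 1 + min over i with p[i]+r[k−i]=r[k] of pieces[k−i].
pieces[9] = 2
pieces[10] = 2
pieces[11] = 3
pieces[12] = 4

4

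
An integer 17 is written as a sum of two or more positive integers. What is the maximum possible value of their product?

486

Let prod[k] be the best product for length k (with at least one cut). For each first piece i, the rest contributes max(k−i, prod[k−i]).
Small cases: prod[2]=1, prod[3]=2, prod[4]=4, prod[5]=6, prod[6]=9, prod[7]=12, prod[8]=18, prod[9]=27, prod[10]=36, prod[11]=54.
prod[12] = 3×max(9,27) = 3×27 = 81
prod[13] = 2×max(11,54) = 2×54 = 108
prod[14] = 2×max(12,81) = 2×81 = 162
prod[15] = 3×max(12,81) = 3×81 = 243
prod[16] = 2×max(14,162) = 2×162 = 324
prod[17] = 2×max(15,243) = 2×243 = 486
One optimal split: 3 + 3 + 3 + 3 + 3 + 2; product 3×3×3×3×3×2 = 486.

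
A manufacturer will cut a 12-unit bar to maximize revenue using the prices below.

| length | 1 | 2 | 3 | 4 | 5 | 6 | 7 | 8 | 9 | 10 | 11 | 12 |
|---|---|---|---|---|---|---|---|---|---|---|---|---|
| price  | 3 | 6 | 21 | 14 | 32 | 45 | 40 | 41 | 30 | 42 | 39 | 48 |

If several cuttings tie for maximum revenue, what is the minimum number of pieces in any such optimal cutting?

Build r[k] bottom-up: r[k] = max over allowed piece i of (p[i] + r[k−i]).
r[1] = 3
r[2] = max(3+3, 6+0) = 6
r[3] = max(3+6, 6+3, 21+0) = 21
r[4] = max(3+21, 6+6, 21+3, 14+0) = 24
r[5] = max(3+24, 6+21, 21+6, 14+3, 32+0) = 32
r[6] = max(3+32, 6+24, 21+21, 14+6, 32+3, 45+0) = 45
r[7] = max(3+45, 6+32, 21+24, …, 45+3, 40+0) = 48
r[8] = max(3+48, 6+45, 21+32, …, 40+3, 41+0) = 53
r[9] = max(3+53, 6+48, 21+45, …, 41+3, 30+0) = 66
r[10] = max(3+66, 6+53, 21+48, …, 30+3, 42+0) = 69
r[11] = max(3+69, 6+66, 21+53, …, 42+3, 39+0) = 77
r[12] = max(3+77, 6+69, 21+66, …, 39+3, 48+0) = 90
Maximum revenue is $90.
Now minimize piece count subject to staying optimal: for each k, pieces[k] = 1 + min over i with p[i]+r[k−i]=r[k] of pieces[k−i].
pieces[9] = 2
pieces[10] = 3
pieces[11] = 2
pieces[12] = 2

2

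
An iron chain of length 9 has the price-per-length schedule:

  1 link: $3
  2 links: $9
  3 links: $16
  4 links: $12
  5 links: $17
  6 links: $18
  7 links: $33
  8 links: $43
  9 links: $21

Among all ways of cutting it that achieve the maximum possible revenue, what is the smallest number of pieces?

3

Consider every possible first cut. r[k] is the best of p[i]+r[k−i] over all sellable i≤k.
r[1] = 3
r[2] = 9
r[3] = 16
r[4] = 19  (first piece 1, then r[3]=16)
r[5] = 25  (first piece 2, then r[3]=16)
r[6] = 32  (first piece 3, then r[3]=16)
r[7] = 35  (first piece 1, then r[6]=32)
r[8] = 43
r[9] = 48  (first piece 3, then r[6]=32)
Maximum revenue is $48.
Now minimize piece count subject to staying optimal: for each k, pieces[k] = 1 + min over i with p[i]+r[k−i]=r[k] of pieces[k−i].
pieces[6] = 2
pieces[7] = 3
pieces[8] = 1
pieces[9] = 3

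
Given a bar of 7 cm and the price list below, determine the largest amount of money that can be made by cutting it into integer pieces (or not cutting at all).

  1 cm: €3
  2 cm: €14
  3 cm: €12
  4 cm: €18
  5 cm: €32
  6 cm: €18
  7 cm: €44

46

Let r[k] be the best obtainable value from length k. For each k, try every first piece i and keep the best of price[i] + r[k−i].
r[1] = 3
r[2] = max(3+3, 14+0) = 14
r[3] = max(3+14, 14+3, 12+0) = 17
r[4] = max(3+17, 14+14, 12+3, 18+0) = 28
r[5] = max(3+28, 14+17, 12+14, 18+3, 32+0) = 32
r[6] = max(3+32, 14+28, 12+17, 18+14, 32+3, 18+0) = 42
r[7] = max(3+42, 14+32, 12+28, …, 18+3, 44+0) = 46
One optimal cutting: 5 + 2 → €32 + €14 = €46.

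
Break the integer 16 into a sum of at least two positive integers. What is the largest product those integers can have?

324

Let g[k] be the best product for length k (with at least one cut). For each first piece i, the rest contributes max(k−i, g[k−i]).
g[2] = 1×max(1,0) = 1×1 = 1
g[3] = max(1×2, 2×1) = 2
g[4] = max(1×3, 2×2, 3×1) = 4
g[5] = max(1×4, 2×3, 3×2, 4×1) = 6
g[6] = max(1×6, 2×4, 3×3, 4×2, 5×1) = 9
g[7] = max(1×9, 2×6, 3×4, 4×3, 5×2, 6×1) = 12
g[8] = max(1×12, 2×9, 3×6, …, 6×2, 7×1) = 18
g[9] = max(1×18, 2×12, 3×9, …, 7×2, 8×1) = 27
g[10] = max(1×27, 2×18, 3×12, …, 8×2, 9×1) = 36
g[11] = max(1×36, 2×27, 3×18, …, 9×2, 10×1) = 54
g[12] = max(1×54, 2×36, 3×27, …, 10×2, 11×1) = 81
g[13] = max(1×81, 2×54, 3×36, …, 11×2, 12×1) = 108
g[14] = max(1×108, 2×81, 3×54, …, 12×2, 13×1) = 162
g[15] = max(1×162, 2×108, 3×81, …, 13×2, 14×1) = 243
g[16] = max(1×243, 2×162, 3×108, …, 14×2, 15×1) = 324
One optimal split: 3 + 3 + 3 + 3 + 2 + 2; product 3×3×3×3×2×2 = 324.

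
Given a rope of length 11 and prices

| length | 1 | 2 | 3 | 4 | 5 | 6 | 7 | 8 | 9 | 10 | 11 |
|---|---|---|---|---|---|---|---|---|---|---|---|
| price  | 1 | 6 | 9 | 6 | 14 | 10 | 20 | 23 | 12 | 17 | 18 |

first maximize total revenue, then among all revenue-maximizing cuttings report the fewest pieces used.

Build r[k] bottom-up: r[k] = max over allowed piece i of (p[i] + r[k−i]).
r[1] = 1
r[2] = max(1+1, 6+0) = 6
r[3] = max(1+6, 6+1, 9+0) = 9
r[4] = max(1+9, 6+6, 9+1, 6+0) = 12
r[5] = max(1+12, 6+9, 9+6, 6+1, 14+0) = 15
r[6] = max(1+15, 6+12, 9+9, 6+6, 14+1, 10+0) = 18
r[7] = max(1+18, 6+15, 9+12, …, 10+1, 20+0) = 21
r[8] = max(1+21, 6+18, 9+15, …, 20+1, 23+0) = 24
r[9] = max(1+24, 6+21, 9+18, …, 23+1, 12+0) = 27
r[10] = max(1+27, 6+24, 9+21, …, 12+1, 17+0) = 30
r[11] = max(1+30, 6+27, 9+24, …, 17+1, 18+0) = 33
Maximum revenue is €33.
Now minimize piece count subject to staying optimal: for each k, pieces[k] = 1 + min over i with p[i]+r[k−i]=r[k] of pieces[k−i].
pieces[8] = 3
pieces[9] = 3
pieces[10] = 4
pieces[11] = 4

4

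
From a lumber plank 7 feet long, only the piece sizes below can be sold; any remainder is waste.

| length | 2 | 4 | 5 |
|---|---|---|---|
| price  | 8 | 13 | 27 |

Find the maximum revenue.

Build f[k] bottom-up: f[k] = max over allowed piece i of (p[i] + f[k−i]).
f[1] = 0
f[2] = 8
f[3] = 8
f[4] = max(8+8, 13+0) = 16
f[5] = max(8+8, 13+0, 27+0) = 27
f[6] = max(8+16, 13+8, 27+0) = 27
f[7] = max(8+27, 13+8, 27+8) = 35
One optimal cutting: 5 + 2 → $35.

35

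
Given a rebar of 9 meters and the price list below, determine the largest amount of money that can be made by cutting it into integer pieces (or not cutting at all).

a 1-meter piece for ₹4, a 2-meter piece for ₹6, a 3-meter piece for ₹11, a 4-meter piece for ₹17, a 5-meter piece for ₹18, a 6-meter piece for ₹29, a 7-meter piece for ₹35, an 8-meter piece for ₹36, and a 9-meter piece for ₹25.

43

Consider every possible first cut. r[k] is the best of p[i]+r[k−i] over all sellable i≤k.
r[1] = 4
r[2] = max(4+4, 6+0) = 8
r[3] = max(4+8, 6+4, 11+0) = 12
r[4] = max(4+12, 6+8, 11+4, 17+0) = 17
r[5] = max(4+17, 6+12, 11+8, 17+4, 18+0) = 21
r[6] = max(4+21, 6+17, 11+12, 17+8, 18+4, 29+0) = 29
r[7] = max(4+29, 6+21, 11+17, …, 29+4, 35+0) = 35
r[8] = max(4+35, 6+29, 11+21, …, 35+4, 36+0) = 39
r[9] = max(4+39, 6+35, 11+29, …, 36+4, 25+0) = 43
One optimal cutting: 7 + 1 + 1 → ₹35 + ₹4 + ₹4 = ₹43.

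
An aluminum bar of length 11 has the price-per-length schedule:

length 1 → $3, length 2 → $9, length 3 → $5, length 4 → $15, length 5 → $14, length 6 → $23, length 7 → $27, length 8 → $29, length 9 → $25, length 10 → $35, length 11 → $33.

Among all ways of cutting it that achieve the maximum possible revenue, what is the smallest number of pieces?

6

Consider every possible first cut. r[k] is the best of p[i]+r[k−i] over all sellable i≤k.
r[1] = 3
r[2] = max(3+3, 9+0) = 9
r[3] = max(3+9, 9+3, 5+0) = 12
r[4] = max(3+12, 9+9, 5+3, 15+0) = 18
r[5] = max(3+18, 9+12, 5+9, 15+3, 14+0) = 21
r[6] = max(3+21, 9+18, 5+12, 15+9, 14+3, 23+0) = 27
r[7] = max(3+27, 9+21, 5+18, …, 23+3, 27+0) = 30
r[8] = max(3+30, 9+27, 5+21, …, 27+3, 29+0) = 36
r[9] = max(3+36, 9+30, 5+27, …, 29+3, 25+0) = 39
r[10] = max(3+39, 9+36, 5+30, …, 25+3, 35+0) = 45
r[11] = max(3+45, 9+39, 5+36, …, 35+3, 33+0) = 48
Maximum revenue is $48.
Now minimize piece count subject to staying optimal: for each k, pieces[k] = 1 + min over i with p[i]+r[k−i]=r[k] of pieces[k−i].
pieces[8] = 4
pieces[9] = 5
pieces[10] = 5
pieces[11] = 6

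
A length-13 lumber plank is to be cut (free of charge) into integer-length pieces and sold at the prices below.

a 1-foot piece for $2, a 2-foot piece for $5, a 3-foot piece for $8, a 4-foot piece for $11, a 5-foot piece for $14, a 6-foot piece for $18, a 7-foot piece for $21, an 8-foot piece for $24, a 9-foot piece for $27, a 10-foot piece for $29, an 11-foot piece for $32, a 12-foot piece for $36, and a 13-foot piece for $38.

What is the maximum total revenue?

39

Build v[k] bottom-up: v[k] = max over allowed piece i of (p[i] + v[k−i]).
v[1] = 2
v[2] = max(2+2, 5+0) = 5
v[3] = max(2+5, 5+2, 8+0) = 8
v[4] = max(2+8, 5+5, 8+2, 11+0) = 11
v[5] = max(2+11, 5+8, 8+5, 11+2, 14+0) = 14
v[6] = max(2+14, 5+11, 8+8, 11+5, 14+2, 18+0) = 18
v[7] = max(2+18, 5+14, 8+11, …, 18+2, 21+0) = 21
v[8] = max(2+21, 5+18, 8+14, …, 21+2, 24+0) = 24
v[9] = max(2+24, 5+21, 8+18, …, 24+2, 27+0) = 27
v[10] = max(2+27, 5+24, 8+21, …, 27+2, 29+0) = 29
v[11] = max(2+29, 5+27, 8+24, …, 29+2, 32+0) = 32
v[12] = max(2+32, 5+29, 8+27, …, 32+2, 36+0) = 36
v[13] = max(2+36, 5+32, 8+29, …, 36+2, 38+0) = 39
One optimal cutting: 7 + 6 → $21 + $18 = $39.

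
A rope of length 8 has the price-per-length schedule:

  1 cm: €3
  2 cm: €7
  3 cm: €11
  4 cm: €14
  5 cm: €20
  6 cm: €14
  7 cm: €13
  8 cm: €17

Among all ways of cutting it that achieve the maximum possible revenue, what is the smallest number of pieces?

2

Consider every possible first cut. r[k] is the best of p[i]+r[k−i] over all sellable i≤k.
r[1] = 3
r[2] = max(3+3, 7+0) = 7
r[3] = max(3+7, 7+3, 11+0) = 11
r[4] = max(3+11, 7+7, 11+3, 14+0) = 14
r[5] = max(3+14, 7+11, 11+7, 14+3, 20+0) = 20
r[6] = max(3+20, 7+14, 11+11, 14+7, 20+3, 14+0) = 23
r[7] = max(3+23, 7+20, 11+14, …, 14+3, 13+0) = 27
r[8] = max(3+27, 7+23, 11+20, …, 13+3, 17+0) = 31
Maximum revenue is €31.
Now minimize piece count subject to staying optimal: for each k, pieces[k] = 1 + min over i with p[i]+r[k−i]=r[k] of pieces[k−i].
pieces[5] = 1
pieces[6] = 2
pieces[7] = 2
pieces[8] = 2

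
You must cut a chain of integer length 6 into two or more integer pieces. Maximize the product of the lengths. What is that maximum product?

9

Let P[k] be the best product for length k (with at least one cut). For each first piece i, the rest contributes max(k−i, P[k−i]).
P[2] = 1*max(1,0) = 1*1 = 1
P[3] = 1*max(2,1) = 1*2 = 2
P[4] = 2*max(2,1) = 2*2 = 4
P[5] = 2*max(3,2) = 2*3 = 6
P[6] = 3*max(3,2) = 3*3 = 9
One optimal split: 3 + 3; product 3*3 = 9.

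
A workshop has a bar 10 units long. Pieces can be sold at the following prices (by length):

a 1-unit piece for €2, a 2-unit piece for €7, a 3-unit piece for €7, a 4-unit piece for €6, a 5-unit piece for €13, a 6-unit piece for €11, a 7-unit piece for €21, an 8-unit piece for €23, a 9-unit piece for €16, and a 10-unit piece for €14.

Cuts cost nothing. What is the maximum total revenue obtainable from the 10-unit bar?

35

Consider every possible first cut. R[k] is the best of p[i]+R[k−i] over all sellable i≤k.
R[1] = 2
R[2] = 7
R[3] = 9  (first piece 1, then R[2]=7)
R[4] = 14  (first piece 2, then R[2]=7)
R[5] = 16  (first piece 1, then R[4]=14)
R[6] = 21  (first piece 2, then R[4]=14)
R[7] = 23  (first piece 1, then R[6]=21)
R[8] = 28  (first piece 2, then R[6]=21)
R[9] = 30  (first piece 1, then R[8]=28)
R[10] = 35  (first piece 2, then R[8]=28)
One optimal cutting: 2 + 2 + 2 + 2 + 2 → €7 + €7 + €7 + €7 + €7 = €35.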